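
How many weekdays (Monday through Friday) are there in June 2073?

22

2073-06-01 is a Thursday.
From 2073-06-01 to 2073-06-30 is 30 days inclusive.
30 = 7 × 4 + 2, so there are 4 full weeks plus 2 extra days.
Each full week contributes 5 weekdays (Mon–Fri): 4 × 5 = 20.
The 2 extra days are Thu, Fri — 2 of them qualify.
Total: 20 + 2 = 22.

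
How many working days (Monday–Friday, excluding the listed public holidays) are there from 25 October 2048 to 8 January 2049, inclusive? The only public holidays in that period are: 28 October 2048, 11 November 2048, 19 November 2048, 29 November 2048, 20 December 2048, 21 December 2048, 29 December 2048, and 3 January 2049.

25 October 2048 is a Sunday.
From 25 October 2048 to 8 January 2049 is 76 days inclusive.
76 = 7 × 10 + 6, so there are 10 full weeks plus 6 extra days.
Each full week contributes 5 weekdays (Mon–Fri): 10 × 5 = 50.
The 6 extra days are Sunday, Monday, Tuesday, Wednesday, Thursday, Friday — 5 of them qualify.
Total: 50 + 5 = 55.
Holidays: 28 October 2048 (Wed); 11 November 2048 (Wed); 19 November 2048 (Thu); 29 November 2048 (Sun); 20 December 2048 (Sun); 21 December 2048 (Mon); 29 December 2048 (Tue); 3 January 2049 (Sun).
5 of the 8 holidays fall on weekdays; the rest are weekends and were already excluded.
Business days: 55 − 5 = 50.

50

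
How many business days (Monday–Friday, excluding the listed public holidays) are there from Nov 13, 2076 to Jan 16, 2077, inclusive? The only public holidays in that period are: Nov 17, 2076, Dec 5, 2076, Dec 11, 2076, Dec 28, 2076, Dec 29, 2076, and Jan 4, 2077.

41 business days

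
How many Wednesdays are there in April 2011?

4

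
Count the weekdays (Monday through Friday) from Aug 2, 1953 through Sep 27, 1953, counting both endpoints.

40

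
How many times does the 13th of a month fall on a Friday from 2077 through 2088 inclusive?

Friday-the-13ths by year:
2077: Aug
2078: May
2079: Jan, Oct
2080: Sep, Dec
2081: Jun
2082: Feb, Mar, Nov
2083: Aug
2084: Oct
2085: Apr, Jul
2086: Sep, Dec
2087: Jun
2088: Feb, Aug

19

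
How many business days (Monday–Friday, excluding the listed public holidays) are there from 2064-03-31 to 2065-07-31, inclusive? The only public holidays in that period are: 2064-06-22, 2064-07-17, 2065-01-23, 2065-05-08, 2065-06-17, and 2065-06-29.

2064-03-31 is a Monday.
From 2064-03-31 to 2065-07-31 is 488 days inclusive.
488 = 7 × 69 + 5, so there are 69 full weeks plus 5 extra days.
Each full week contributes 5 weekdays (Mon–Fri): 69 × 5 = 345.
The 5 extra days are Mon, Tue, Wed, Thu, Fri — 5 of them qualify.
Total: 345 + 5 = 350.
Holidays: 2064-06-22 (Sun); 2064-07-17 (Thu); 2065-01-23 (Fri); 2065-05-08 (Fri); 2065-06-17 (Wed); 2065-06-29 (Mon).
5 of the 6 holidays fall on weekdays; the rest are weekends and were already excluded.
Business days: 350 − 5 = 345.

345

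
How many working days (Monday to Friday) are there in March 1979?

22

1 March 1979 is a Thursday.
That's 31 days from start to end, counting both.
31 = 7 × 4 + 3, so there are 4 full weeks plus 3 extra days.
Each full week contributes 5 weekdays (Mon–Fri): 4 × 5 = 20.
The 3 extra days are Thursday, Friday, Saturday — 2 of them qualify.
Total: 20 + 2 = 22.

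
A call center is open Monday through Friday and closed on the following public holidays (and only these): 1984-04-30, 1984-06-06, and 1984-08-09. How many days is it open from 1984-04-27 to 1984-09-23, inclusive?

1984-04-27 is a Friday.
The range spans 150 days (inclusive of both endpoints).
150 = 7 × 21 + 3, so there are 21 full weeks plus 3 extra days.
Each full week contributes 5 weekdays (Mon–Fri): 21 × 5 = 105.
The 3 extra days are Friday, Saturday, Sunday — 1 of them qualifies.
Total: 105 + 1 = 106.
Holidays: 1984-04-30 (Mon); 1984-06-06 (Wed); 1984-08-09 (Thu).
All 3 holidays fall on weekdays, so subtract 3.
Business days: 106 − 3 = 103.

103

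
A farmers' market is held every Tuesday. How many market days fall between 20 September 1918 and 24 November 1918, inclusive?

9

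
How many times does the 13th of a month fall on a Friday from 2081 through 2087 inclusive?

11

Friday-the-13ths by year:
2081: Jun
2082: Feb, Mar, Nov
2083: Aug
2084: Oct
2085: Apr, Jul
2086: Sep, Dec
2087: Jun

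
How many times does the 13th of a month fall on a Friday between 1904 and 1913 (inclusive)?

16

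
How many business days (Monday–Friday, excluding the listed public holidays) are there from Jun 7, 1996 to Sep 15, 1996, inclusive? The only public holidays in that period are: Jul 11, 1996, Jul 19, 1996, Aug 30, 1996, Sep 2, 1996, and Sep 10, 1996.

66 business days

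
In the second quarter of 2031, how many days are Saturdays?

April 1, 2031 is a Tuesday.
That's 91 days from start to end, counting both.
91 = 7 × 13, so the span is exactly 13 full weeks.
Each full week contributes one Saturday: 13 so far.
Total: 13.

13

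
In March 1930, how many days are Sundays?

Mar 1, 1930 is a Saturday.
From Mar 1, 1930 to Mar 31, 1930 is 31 days inclusive.
31 = 7 × 4 + 3, so there are 4 full weeks plus 3 extra days.
Each full week contributes one Sunday: 4 so far.
The 3 extra days are Saturday, Sunday, Monday — 1 of them qualifies.
Total: 4 + 1 = 5.

5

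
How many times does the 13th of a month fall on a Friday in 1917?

2

The 13th falls on a Friday when the month's 13th has weekday Fri.
Jan 13 is Sat; Feb 13 is Tue; Mar 13 is Tue; Apr 13 is Fri ✓; May 13 is Sun; Jun 13 is Wed; Jul 13 is Fri ✓; Aug 13 is Mon; Sep 13 is Thu; Oct 13 is Sat; Nov 13 is Tue; Dec 13 is Thu.
Friday the 13ths: Apr, Jul.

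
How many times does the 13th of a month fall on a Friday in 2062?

2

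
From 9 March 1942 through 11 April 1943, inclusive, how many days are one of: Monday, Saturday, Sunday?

171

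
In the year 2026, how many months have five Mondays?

4

A month has five Mondays exactly when Monday falls within its first (length − 28) days.
Jan: 31 days, starts Thu → 5 of Thu, Fri, Sat
Feb: 28 days, starts Sun → 5 of (none)
Mar: 31 days, starts Sun → 5 of Sun, Mon, Tue ✓
Apr: 30 days, starts Wed → 5 of Wed, Thu
May: 31 days, starts Fri → 5 of Fri, Sat, Sun
Jun: 30 days, starts Mon → 5 of Mon, Tue ✓
Jul: 31 days, starts Wed → 5 of Wed, Thu, Fri
Aug: 31 days, starts Sat → 5 of Sat, Sun, Mon ✓
Sep: 30 days, starts Tue → 5 of Tue, Wed
Oct: 31 days, starts Thu → 5 of Thu, Fri, Sat
Nov: 30 days, starts Sun → 5 of Sun, Mon ✓
Dec: 31 days, starts Tue → 5 of Tue, Wed, Thu
Months with five Mondays: Mar, Jun, Aug, Nov.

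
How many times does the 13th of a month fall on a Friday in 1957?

2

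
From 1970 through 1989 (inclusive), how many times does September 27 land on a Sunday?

3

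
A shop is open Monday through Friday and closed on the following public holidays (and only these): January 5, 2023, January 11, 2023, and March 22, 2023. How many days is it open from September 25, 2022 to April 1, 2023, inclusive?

September 25, 2022 is a Sunday.
From September 25, 2022 to April 1, 2023 is 189 days inclusive.
189 = 7 × 27, so the span is exactly 27 full weeks.
Each full week contributes 5 weekdays (Mon–Fri): 27 × 5 = 135.
Total: 135.
Holidays: January 5, 2023 (Thu); January 11, 2023 (Wed); March 22, 2023 (Wed).
All 3 holidays fall on weekdays, so subtract 3.
Business days: 135 − 3 = 132.

132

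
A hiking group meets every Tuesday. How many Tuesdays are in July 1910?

July 1, 1910 is a Friday.
From July 1, 1910 to July 31, 1910 is 31 days inclusive.
31 = 7 × 4 + 3, so there are 4 full weeks plus 3 extra days.
Each full week contributes one Tuesday: 4 so far.
The 3 extra days are Friday, Saturday, Sunday — none qualify.
Total: 4 + 0 = 4.

4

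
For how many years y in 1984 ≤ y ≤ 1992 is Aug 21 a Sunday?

1

Day of week of August 21 in each year:
1984: Tue, 1985: Wed, 1986: Thu, 1987: Fri, 1988: Sun ✓, 1989: Mon, 1990: Tue, 1991: Wed, 1992: Fri
Sundays: 1988.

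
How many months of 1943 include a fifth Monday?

A month has five Mondays exactly when Monday falls within its first (length − 28) days.
Jan: 31 days, starts Fri → 5 of Fri, Sat, Sun
Feb: 28 days, starts Mon → 5 of (none)
Mar: 31 days, starts Mon → 5 of Mon, Tue, Wed ✓
Apr: 30 days, starts Thu → 5 of Thu, Fri
May: 31 days, starts Sat → 5 of Sat, Sun, Mon ✓
Jun: 30 days, starts Tue → 5 of Tue, Wed
Jul: 31 days, starts Thu → 5 of Thu, Fri, Sat
Aug: 31 days, starts Sun → 5 of Sun, Mon, Tue ✓
Sep: 30 days, starts Wed → 5 of Wed, Thu
Oct: 31 days, starts Fri → 5 of Fri, Sat, Sun
Nov: 30 days, starts Mon → 5 of Mon, Tue ✓
Dec: 31 days, starts Wed → 5 of Wed, Thu, Fri
Months with five Mondays: Mar, May, Aug, Nov.

4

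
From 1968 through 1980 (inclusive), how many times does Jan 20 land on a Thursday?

2

Day of week of January 20 in each year:
1968: Sat, 1969: Mon, 1970: Tue, 1971: Wed, 1972: Thu ✓, 1973: Sat, 1974: Sun, 1975: Mon, 1976: Tue, 1977: Thu ✓, 1978: Fri, 1979: Sat, 1980: Sun
Thursdays: 1972, 1977.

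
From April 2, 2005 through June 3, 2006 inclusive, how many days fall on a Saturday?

62

April 2, 2005 is a Saturday.
From April 2, 2005 to June 3, 2006 is 428 days inclusive.
428 = 7 × 61 + 1, so there are 61 full weeks plus 1 extra day.
Each full week contributes one Saturday: 61 so far.
The 1 extra day is Saturday — 1 of them qualifies.
Total: 61 + 1 = 62.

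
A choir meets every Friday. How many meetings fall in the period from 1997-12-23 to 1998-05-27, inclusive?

1997-12-23 is a Tuesday.
That's 156 days from start to end, counting both.
156 = 7 × 22 + 2, so there are 22 full weeks plus 2 extra days.
Each full week contributes one Friday: 22 so far.
The 2 extra days are Tuesday, Wednesday — none qualify.
Total: 22 + 0 = 22.

22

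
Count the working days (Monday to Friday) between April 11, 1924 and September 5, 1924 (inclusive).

106

April 11, 1924 is a Friday.
From April 11, 1924 to September 5, 1924 is 148 days inclusive.
148 = 7 × 21 + 1, so there are 21 full weeks plus 1 extra day.
Each full week contributes 5 weekdays (Mon–Fri): 21 × 5 = 105.
The 1 extra day is Fri — 1 of them qualifies.
Total: 105 + 1 = 106.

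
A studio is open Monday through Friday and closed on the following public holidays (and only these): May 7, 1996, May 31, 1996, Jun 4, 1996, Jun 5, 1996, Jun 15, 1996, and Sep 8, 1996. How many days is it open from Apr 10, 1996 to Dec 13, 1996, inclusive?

174 working days

Apr 10, 1996 is a Wednesday.
The range spans 248 days (inclusive of both endpoints).
248 = 7 × 35 + 3, so there are 35 full weeks plus 3 extra days.
Each full week contributes 5 weekdays (Mon–Fri): 35 × 5 = 175.
The 3 extra days are Wed, Thu, Fri — 3 of them qualify.
Total: 175 + 3 = 178.
Holidays: May 7, 1996 (Tue); May 31, 1996 (Fri); Jun 4, 1996 (Tue); Jun 5, 1996 (Wed); Jun 15, 1996 (Sat); Sep 8, 1996 (Sun).
4 of the 6 holidays fall on weekdays; the rest are weekends and were already excluded.
Business days: 178 − 4 = 174.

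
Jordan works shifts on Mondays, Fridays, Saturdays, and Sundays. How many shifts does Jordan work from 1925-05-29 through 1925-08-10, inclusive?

44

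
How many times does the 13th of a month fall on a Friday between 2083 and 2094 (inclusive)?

Friday-the-13ths by year:
2083: Aug
2084: Oct
2085: Apr, Jul
2086: Sep, Dec
2087: Jun
2088: Feb, Aug
2089: May
2090: Jan, Oct
2091: Apr, Jul
2092: Jun
2093: Feb, Mar, Nov
2094: Aug

19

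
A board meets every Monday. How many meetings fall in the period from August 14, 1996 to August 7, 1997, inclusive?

August 14, 1996 is a Wednesday.
That's 359 days from start to end, counting both.
359 = 7 × 51 + 2, so there are 51 full weeks plus 2 extra days.
Each full week contributes one Monday: 51 so far.
The 2 extra days are Wednesday, Thursday — none qualify.
Total: 51 + 0 = 51.

51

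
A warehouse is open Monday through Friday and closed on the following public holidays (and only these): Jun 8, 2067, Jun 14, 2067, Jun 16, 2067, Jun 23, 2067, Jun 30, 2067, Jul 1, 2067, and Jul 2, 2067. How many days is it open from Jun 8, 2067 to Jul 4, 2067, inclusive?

Jun 8, 2067 is a Wednesday.
From Jun 8, 2067 to Jul 4, 2067 is 27 days inclusive.
27 = 7 × 3 + 6, so there are 3 full weeks plus 6 extra days.
Each full week contributes 5 weekdays (Mon–Fri): 3 × 5 = 15.
The 6 extra days are Wed, Thu, Fri, Sat, Sun, Mon — 4 of them qualify.
Total: 15 + 4 = 19.
Holidays: Jun 8, 2067 (Wed); Jun 14, 2067 (Tue); Jun 16, 2067 (Thu); Jun 23, 2067 (Thu); Jun 30, 2067 (Thu); Jul 1, 2067 (Fri); Jul 2, 2067 (Sat).
6 of the 7 holidays fall on weekdays; the rest are weekends and were already excluded.
Business days: 19 − 6 = 13.

13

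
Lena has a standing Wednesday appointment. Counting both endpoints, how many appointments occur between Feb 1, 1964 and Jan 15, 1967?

154 Wednesdays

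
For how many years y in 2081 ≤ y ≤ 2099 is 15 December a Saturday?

Day of week of December 15 in each year:
2081: Mon, 2082: Tue, 2083: Wed, 2084: Fri, 2085: Sat ✓, 2086: Sun, 2087: Mon, 2088: Wed, 2089: Thu, 2090: Fri, 2091: Sat ✓, 2092: Mon, 2093: Tue, 2094: Wed, 2095: Thu, 2096: Sat ✓, 2097: Sun, 2098: Mon, 2099: Tue
Saturdays: 2085, 2091, 2096.

3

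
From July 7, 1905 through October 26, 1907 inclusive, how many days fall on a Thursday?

120 Thursdays

July 7, 1905 is a Friday.
From July 7, 1905 to October 26, 1907 is 842 days inclusive.
842 = 7 × 120 + 2, so there are 120 full weeks plus 2 extra days.
Each full week contributes one Thursday: 120 so far.
The 2 extra days are Fri, Sat — none qualify.
Total: 120 + 0 = 120.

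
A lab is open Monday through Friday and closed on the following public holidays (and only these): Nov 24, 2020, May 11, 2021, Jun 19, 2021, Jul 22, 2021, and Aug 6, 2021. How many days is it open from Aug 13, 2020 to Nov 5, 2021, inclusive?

318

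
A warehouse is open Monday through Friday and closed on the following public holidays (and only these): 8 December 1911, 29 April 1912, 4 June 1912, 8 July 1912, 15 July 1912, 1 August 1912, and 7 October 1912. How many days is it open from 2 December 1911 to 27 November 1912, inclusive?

2 December 1911 is a Saturday.
From 2 December 1911 to 27 November 1912 is 362 days inclusive.
362 = 7 × 51 + 5, so there are 51 full weeks plus 5 extra days.
Each full week contributes 5 weekdays (Mon–Fri): 51 × 5 = 255.
The 5 extra days are Saturday, Sunday, Monday, Tuesday, Wednesday — 3 of them qualify.
Total: 255 + 3 = 258.
Holidays: 8 December 1911 (Fri); 29 April 1912 (Mon); 4 June 1912 (Tue); 8 July 1912 (Mon); 15 July 1912 (Mon); 1 August 1912 (Thu); 7 October 1912 (Mon).
All 7 holidays fall on weekdays, so subtract 7.
Business days: 258 − 7 = 251.

251 business days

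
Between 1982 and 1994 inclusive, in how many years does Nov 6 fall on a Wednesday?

2

Day of week of November 6 in each year:
1982: Sat, 1983: Sun, 1984: Tue, 1985: Wed ✓, 1986: Thu, 1987: Fri, 1988: Sun, 1989: Mon, 1990: Tue, 1991: Wed ✓, 1992: Fri, 1993: Sat, 1994: Sun
Wednesdays: 1985, 1991.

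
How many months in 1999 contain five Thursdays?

4

A month has five Thursdays exactly when Thursday falls within its first (length − 28) days.
Jan: 31 days, starts Fri → 5 of Fri, Sat, Sun
Feb: 28 days, starts Mon → 5 of (none)
Mar: 31 days, starts Mon → 5 of Mon, Tue, Wed
Apr: 30 days, starts Thu → 5 of Thu, Fri ✓
May: 31 days, starts Sat → 5 of Sat, Sun, Mon
Jun: 30 days, starts Tue → 5 of Tue, Wed
Jul: 31 days, starts Thu → 5 of Thu, Fri, Sat ✓
Aug: 31 days, starts Sun → 5 of Sun, Mon, Tue
Sep: 30 days, starts Wed → 5 of Wed, Thu ✓
Oct: 31 days, starts Fri → 5 of Fri, Sat, Sun
Nov: 30 days, starts Mon → 5 of Mon, Tue
Dec: 31 days, starts Wed → 5 of Wed, Thu, Fri ✓
Months with five Thursdays: Apr, Jul, Sep, Dec.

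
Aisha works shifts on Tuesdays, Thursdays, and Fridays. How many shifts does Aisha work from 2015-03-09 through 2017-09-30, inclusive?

402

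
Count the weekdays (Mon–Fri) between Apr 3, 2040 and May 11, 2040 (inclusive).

Apr 3, 2040 is a Tuesday.
From Apr 3, 2040 to May 11, 2040 is 39 days inclusive.
39 = 7 × 5 + 4, so there are 5 full weeks plus 4 extra days.
Each full week contributes 5 weekdays (Mon–Fri): 5 × 5 = 25.
The 4 extra days are Tuesday, Wednesday, Thursday, Friday — 4 of them qualify.
Total: 25 + 4 = 29.

29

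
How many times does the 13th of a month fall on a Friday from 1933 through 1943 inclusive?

Friday-the-13ths by year:
1933: Jan, Oct
1934: Apr, Jul
1935: Sep, Dec
1936: Mar, Nov
1937: Aug
1938: May
1939: Jan, Oct
1940: Sep, Dec
1941: Jun
1942: Feb, Mar, Nov
1943: Aug

19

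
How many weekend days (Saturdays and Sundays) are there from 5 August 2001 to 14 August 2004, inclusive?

5 August 2001 is a Sunday.
That's 1106 days from start to end, counting both.
1106 = 7 × 158, so the span is exactly 158 full weeks.
Each full week contributes 2 weekend days (Sat, Sun): 158 × 2 = 316.

316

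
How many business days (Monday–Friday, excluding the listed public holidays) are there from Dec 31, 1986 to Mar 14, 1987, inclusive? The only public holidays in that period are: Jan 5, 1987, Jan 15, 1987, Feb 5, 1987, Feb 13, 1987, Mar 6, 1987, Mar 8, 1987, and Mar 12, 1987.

47 business days

Dec 31, 1986 is a Wednesday.
From Dec 31, 1986 to Mar 14, 1987 is 74 days inclusive.
74 = 7 × 10 + 4, so there are 10 full weeks plus 4 extra days.
Each full week contributes 5 weekdays (Mon–Fri): 10 × 5 = 50.
The 4 extra days are Wednesday, Thursday, Friday, Saturday — 3 of them qualify.
Total: 50 + 3 = 53.
Holidays: Jan 5, 1987 (Mon); Jan 15, 1987 (Thu); Feb 5, 1987 (Thu); Feb 13, 1987 (Fri); Mar 6, 1987 (Fri); Mar 8, 1987 (Sun); Mar 12, 1987 (Thu).
6 of the 7 holidays fall on weekdays; the rest are weekends and were already excluded.
Business days: 53 − 6 = 47.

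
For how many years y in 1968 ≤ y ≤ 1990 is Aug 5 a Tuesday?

4

Day of week of August 5 in each year:
1968: Mon, 1969: Tue ✓, 1970: Wed, 1971: Thu, 1972: Sat, 1973: Sun, 1974: Mon, 1975: Tue ✓, 1976: Thu, 1977: Fri, 1978: Sat, 1979: Sun, 1980: Tue ✓, 1981: Wed, 1982: Thu, 1983: Fri, 1984: Sun, 1985: Mon, 1986: Tue ✓, 1987: Wed, 1988: Fri, 1989: Sat, 1990: Sun
Tuesdays: 1969, 1975, 1980, 1986.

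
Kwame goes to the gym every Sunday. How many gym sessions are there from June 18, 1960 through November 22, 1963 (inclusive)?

179 Sundays

June 18, 1960 is a Saturday.
That's 1253 days from start to end, counting both.
1253 = 7 × 179, so the span is exactly 179 full weeks.
Each full week contributes one Sunday: 179 so far.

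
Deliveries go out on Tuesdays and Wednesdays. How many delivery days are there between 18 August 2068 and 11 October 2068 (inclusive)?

18 August 2068 is a Saturday.
The range spans 55 days (inclusive of both endpoints).
55 = 7 × 7 + 6, so there are 7 full weeks plus 6 extra days.
Each full week contributes 2 days from the set (Tue, Wed): 7 × 2 = 14.
The 6 extra days are Sat, Sun, Mon, Tue, Wed, Thu — 2 of them qualify.
Total: 14 + 2 = 16.

16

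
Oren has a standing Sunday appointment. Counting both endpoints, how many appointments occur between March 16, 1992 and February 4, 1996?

March 16, 1992 is a Monday.
From March 16, 1992 to February 4, 1996 is 1421 days inclusive.
1421 = 7 × 203, so the span is exactly 203 full weeks.
Each full week contributes one Sunday: 203 so far.
Total: 203.

203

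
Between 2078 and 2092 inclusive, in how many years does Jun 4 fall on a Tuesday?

Day of week of June 4 in each year:
2078: Sat, 2079: Sun, 2080: Tue ✓, 2081: Wed, 2082: Thu, 2083: Fri, 2084: Sun, 2085: Mon, 2086: Tue ✓, 2087: Wed, 2088: Fri, 2089: Sat, 2090: Sun, 2091: Mon, 2092: Wed
Tuesdays: 2080, 2086.

2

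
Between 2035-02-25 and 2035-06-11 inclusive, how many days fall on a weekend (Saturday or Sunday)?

31

2035-02-25 is a Sunday.
From 2035-02-25 to 2035-06-11 is 107 days inclusive.
107 = 7 × 15 + 2, so there are 15 full weeks plus 2 extra days.
Each full week contributes 2 weekend days (Sat, Sun): 15 × 2 = 30.
The 2 extra days are Sun, Mon — 1 of them qualifies.
Total: 30 + 1 = 31.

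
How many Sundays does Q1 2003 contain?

13

January 1, 2003 is a Wednesday.
From January 1, 2003 to March 31, 2003 is 90 days inclusive.
90 = 7 × 12 + 6, so there are 12 full weeks plus 6 extra days.
Each full week contributes one Sunday: 12 so far.
The 6 extra days are Wed, Thu, Fri, Sat, Sun, Mon — 1 of them qualifies.
Total: 12 + 1 = 13.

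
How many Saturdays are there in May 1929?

1929-05-01 is a Wednesday.
The range spans 31 days (inclusive of both endpoints).
31 = 7 × 4 + 3, so there are 4 full weeks plus 3 extra days.
Each full week contributes one Saturday: 4 so far.
The 3 extra days are Wed, Thu, Fri — none qualify.
Total: 4 + 0 = 4.

4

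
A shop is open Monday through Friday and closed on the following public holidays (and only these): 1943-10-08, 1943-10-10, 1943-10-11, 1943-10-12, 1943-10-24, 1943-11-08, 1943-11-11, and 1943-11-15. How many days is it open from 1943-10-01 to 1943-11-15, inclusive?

26 working days

1943-10-01 is a Friday.
From 1943-10-01 to 1943-11-15 is 46 days inclusive.
46 = 7 × 6 + 4, so there are 6 full weeks plus 4 extra days.
Each full week contributes 5 weekdays (Mon–Fri): 6 × 5 = 30.
The 4 extra days are Friday, Saturday, Sunday, Monday — 2 of them qualify.
Total: 30 + 2 = 32.
Holidays: 1943-10-08 (Fri); 1943-10-10 (Sun); 1943-10-11 (Mon); 1943-10-12 (Tue); 1943-10-24 (Sun); 1943-11-08 (Mon); 1943-11-11 (Thu); 1943-11-15 (Mon).
6 of the 8 holidays fall on weekdays; the rest are weekends and were already excluded.
Business days: 32 − 6 = 26.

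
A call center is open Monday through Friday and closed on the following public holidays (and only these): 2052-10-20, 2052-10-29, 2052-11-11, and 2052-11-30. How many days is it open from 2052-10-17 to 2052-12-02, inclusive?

31

2052-10-17 is a Thursday.
The range spans 47 days (inclusive of both endpoints).
47 = 7 × 6 + 5, so there are 6 full weeks plus 5 extra days.
Each full week contributes 5 weekdays (Mon–Fri): 6 × 5 = 30.
The 5 extra days are Thursday, Friday, Saturday, Sunday, Monday — 3 of them qualify.
Total: 30 + 3 = 33.
Holidays: 2052-10-20 (Sun); 2052-10-29 (Tue); 2052-11-11 (Mon); 2052-11-30 (Sat).
2 of the 4 holidays fall on weekdays; the rest are weekends and were already excluded.
Business days: 33 − 2 = 31.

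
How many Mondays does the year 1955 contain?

52

1 January 1955 is a Saturday.
That's 365 days from start to end, counting both.
365 = 7 × 52 + 1, so there are 52 full weeks plus 1 extra day.
Each full week contributes one Monday: 52 so far.
The 1 extra day is Saturday — none qualify.
Total: 52 + 0 = 52.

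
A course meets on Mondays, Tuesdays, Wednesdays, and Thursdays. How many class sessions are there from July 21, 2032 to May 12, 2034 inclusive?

378

July 21, 2032 is a Wednesday.
The range spans 661 days (inclusive of both endpoints).
661 = 7 × 94 + 3, so there are 94 full weeks plus 3 extra days.
Each full week contributes 4 days from the set (Mon, Tue, Wed, Thu): 94 × 4 = 376.
The 3 extra days are Wed, Thu, Fri — 2 of them qualify.
Total: 376 + 2 = 378.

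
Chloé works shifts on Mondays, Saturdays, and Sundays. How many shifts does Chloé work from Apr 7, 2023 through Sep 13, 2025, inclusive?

Apr 7, 2023 is a Friday.
The range spans 891 days (inclusive of both endpoints).
891 = 7 × 127 + 2, so there are 127 full weeks plus 2 extra days.
Each full week contributes 3 days from the set (Mon, Sat, Sun): 127 × 3 = 381.
The 2 extra days are Fri, Sat — 1 of them qualifies.
Total: 381 + 1 = 382.

382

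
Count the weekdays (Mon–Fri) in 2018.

261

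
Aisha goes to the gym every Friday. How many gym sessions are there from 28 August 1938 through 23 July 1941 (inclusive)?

151

28 August 1938 is a Sunday.
The range spans 1061 days (inclusive of both endpoints).
1061 = 7 × 151 + 4, so there are 151 full weeks plus 4 extra days.
Each full week contributes one Friday: 151 so far.
The 4 extra days are Sunday, Monday, Tuesday, Wednesday — none qualify.
Total: 151 + 0 = 151.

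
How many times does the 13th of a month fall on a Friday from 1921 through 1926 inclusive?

10

Friday-the-13ths by year:
1921: May
1922: Jan, Oct
1923: Apr, Jul
1924: Jun
1925: Feb, Mar, Nov
1926: Aug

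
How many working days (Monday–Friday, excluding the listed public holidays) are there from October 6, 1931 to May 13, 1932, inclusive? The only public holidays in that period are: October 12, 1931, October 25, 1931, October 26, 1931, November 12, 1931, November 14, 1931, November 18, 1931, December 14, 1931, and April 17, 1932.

154

October 6, 1931 is a Tuesday.
From October 6, 1931 to May 13, 1932 is 221 days inclusive.
221 = 7 × 31 + 4, so there are 31 full weeks plus 4 extra days.
Each full week contributes 5 weekdays (Mon–Fri): 31 × 5 = 155.
The 4 extra days are Tue, Wed, Thu, Fri — 4 of them qualify.
Total: 155 + 4 = 159.
Holidays: October 12, 1931 (Mon); October 25, 1931 (Sun); October 26, 1931 (Mon); November 12, 1931 (Thu); November 14, 1931 (Sat); November 18, 1931 (Wed); December 14, 1931 (Mon); April 17, 1932 (Sun).
5 of the 8 holidays fall on weekdays; the rest are weekends and were already excluded.
Business days: 159 − 5 = 154.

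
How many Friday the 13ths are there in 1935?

2

The 13th falls on a Friday when the month's 13th has weekday Fri.
Jan 13 is Sun; Feb 13 is Wed; Mar 13 is Wed; Apr 13 is Sat; May 13 is Mon; Jun 13 is Thu; Jul 13 is Sat; Aug 13 is Tue; Sep 13 is Fri ✓; Oct 13 is Sun; Nov 13 is Wed; Dec 13 is Fri ✓.
Friday the 13ths: Sep, Dec.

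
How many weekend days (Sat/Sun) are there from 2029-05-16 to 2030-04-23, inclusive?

2029-05-16 is a Wednesday.
The range spans 343 days (inclusive of both endpoints).
343 = 7 × 49, so the span is exactly 49 full weeks.
Each full week contributes 2 weekend days (Sat, Sun): 49 × 2 = 98.
Total: 98.

98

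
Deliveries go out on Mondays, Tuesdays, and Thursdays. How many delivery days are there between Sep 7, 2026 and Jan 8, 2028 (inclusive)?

Sep 7, 2026 is a Monday.
From Sep 7, 2026 to Jan 8, 2028 is 489 days inclusive.
489 = 7 × 69 + 6, so there are 69 full weeks plus 6 extra days.
Each full week contributes 3 days from the set (Mon, Tue, Thu): 69 × 3 = 207.
The 6 extra days are Mon, Tue, Wed, Thu, Fri, Sat — 3 of them qualify.
Total: 207 + 3 = 210.

210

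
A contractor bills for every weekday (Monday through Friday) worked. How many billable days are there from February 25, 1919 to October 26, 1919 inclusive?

174

February 25, 1919 is a Tuesday.
The range spans 244 days (inclusive of both endpoints).
244 = 7 × 34 + 6, so there are 34 full weeks plus 6 extra days.
Each full week contributes 5 weekdays (Mon–Fri): 34 × 5 = 170.
The 6 extra days are Tue, Wed, Thu, Fri, Sat, Sun — 4 of them qualify.
Total: 170 + 4 = 174.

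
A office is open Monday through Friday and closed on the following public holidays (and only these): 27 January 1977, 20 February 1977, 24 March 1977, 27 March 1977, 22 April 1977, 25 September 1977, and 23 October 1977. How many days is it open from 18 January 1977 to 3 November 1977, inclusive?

18 January 1977 is a Tuesday.
From 18 January 1977 to 3 November 1977 is 290 days inclusive.
290 = 7 × 41 + 3, so there are 41 full weeks plus 3 extra days.
Each full week contributes 5 weekdays (Mon–Fri): 41 × 5 = 205.
The 3 extra days are Tuesday, Wednesday, Thursday — 3 of them qualify.
Total: 205 + 3 = 208.
Holidays: 27 January 1977 (Thu); 20 February 1977 (Sun); 24 March 1977 (Thu); 27 March 1977 (Sun); 22 April 1977 (Fri); 25 September 1977 (Sun); 23 October 1977 (Sun).
3 of the 7 holidays fall on weekdays; the rest are weekends and were already excluded.
Business days: 208 − 3 = 205.

205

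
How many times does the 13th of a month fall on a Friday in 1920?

2

The 13th falls on a Friday when the month's 13th has weekday Fri.
Jan 13 is Tue; Feb 13 is Fri ✓; Mar 13 is Sat; Apr 13 is Tue; May 13 is Thu; Jun 13 is Sun; Jul 13 is Tue; Aug 13 is Fri ✓; Sep 13 is Mon; Oct 13 is Wed; Nov 13 is Sat; Dec 13 is Mon.
Friday the 13ths: Feb, Aug.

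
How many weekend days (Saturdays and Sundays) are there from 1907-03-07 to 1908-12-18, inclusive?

186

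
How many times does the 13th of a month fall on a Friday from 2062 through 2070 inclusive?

16

Friday-the-13ths by year:
2062: Jan, Oct
2063: Apr, Jul
2064: Jun
2065: Feb, Mar, Nov
2066: Aug
2067: May
2068: Jan, Apr, Jul
2069: Sep, Dec
2070: Jun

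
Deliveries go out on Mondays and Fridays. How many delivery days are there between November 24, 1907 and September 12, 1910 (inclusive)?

293

November 24, 1907 is a Sunday.
From November 24, 1907 to September 12, 1910 is 1024 days inclusive.
1024 = 7 × 146 + 2, so there are 146 full weeks plus 2 extra days.
Each full week contributes 2 days from the set (Mon, Fri): 146 × 2 = 292.
The 2 extra days are Sunday, Monday — 1 of them qualifies.
Total: 292 + 1 = 293.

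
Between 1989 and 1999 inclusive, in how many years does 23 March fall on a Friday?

1

Day of week of March 23 in each year:
1989: Thu, 1990: Fri ✓, 1991: Sat, 1992: Mon, 1993: Tue, 1994: Wed, 1995: Thu, 1996: Sat, 1997: Sun, 1998: Mon, 1999: Tue
Fridays: 1990.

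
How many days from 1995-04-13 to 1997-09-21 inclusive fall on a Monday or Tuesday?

1995-04-13 is a Thursday.
From 1995-04-13 to 1997-09-21 is 893 days inclusive.
893 = 7 × 127 + 4, so there are 127 full weeks plus 4 extra days.
Each full week contributes 2 days from the set (Mon, Tue): 127 × 2 = 254.
The 4 extra days are Thu, Fri, Sat, Sun — none qualify.
Total: 254 + 0 = 254.

254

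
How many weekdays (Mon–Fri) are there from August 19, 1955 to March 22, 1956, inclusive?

August 19, 1955 is a Friday.
From August 19, 1955 to March 22, 1956 is 217 days inclusive.
217 = 7 × 31, so the span is exactly 31 full weeks.
Each full week contributes 5 weekdays (Mon–Fri): 31 × 5 = 155.
Total: 155.

155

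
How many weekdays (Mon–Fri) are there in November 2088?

Nov 1, 2088 is a Monday.
From Nov 1, 2088 to Nov 30, 2088 is 30 days inclusive.
30 = 7 × 4 + 2, so there are 4 full weeks plus 2 extra days.
Each full week contributes 5 weekdays (Mon–Fri): 4 × 5 = 20.
The 2 extra days are Mon, Tue — 2 of them qualify.
Total: 20 + 2 = 22.

22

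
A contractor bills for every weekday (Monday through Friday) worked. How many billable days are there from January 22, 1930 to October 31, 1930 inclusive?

January 22, 1930 is a Wednesday.
From January 22, 1930 to October 31, 1930 is 283 days inclusive.
283 = 7 × 40 + 3, so there are 40 full weeks plus 3 extra days.
Each full week contributes 5 weekdays (Mon–Fri): 40 × 5 = 200.
The 3 extra days are Wed, Thu, Fri — 3 of them qualify.
Total: 200 + 3 = 203.

203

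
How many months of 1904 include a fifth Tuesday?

4

A month has five Tuesdays exactly when Tuesday falls within its first (length − 28) days.
Jan: 31 days, starts Fri → 5 of Fri, Sat, Sun
Feb: 29 days, starts Mon → 5 of Mon
Mar: 31 days, starts Tue → 5 of Tue, Wed, Thu ✓
Apr: 30 days, starts Fri → 5 of Fri, Sat
May: 31 days, starts Sun → 5 of Sun, Mon, Tue ✓
Jun: 30 days, starts Wed → 5 of Wed, Thu
Jul: 31 days, starts Fri → 5 of Fri, Sat, Sun
Aug: 31 days, starts Mon → 5 of Mon, Tue, Wed ✓
Sep: 30 days, starts Thu → 5 of Thu, Fri
Oct: 31 days, starts Sat → 5 of Sat, Sun, Mon
Nov: 30 days, starts Tue → 5 of Tue, Wed ✓
Dec: 31 days, starts Thu → 5 of Thu, Fri, Sat
Months with five Tuesdays: Mar, May, Aug, Nov.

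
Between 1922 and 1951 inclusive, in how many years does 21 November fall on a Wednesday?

5

Day of week of November 21 in each year:
1922: Tue, 1923: Wed ✓, 1924: Fri, 1925: Sat, 1926: Sun, 1927: Mon, 1928: Wed ✓, 1929: Thu, 1930: Fri, 1931: Sat, 1932: Mon, 1933: Tue, 1934: Wed ✓, 1935: Thu, 1936: Sat, 1937: Sun, 1938: Mon, 1939: Tue, 1940: Thu, 1941: Fri, 1942: Sat, 1943: Sun, 1944: Tue, 1945: Wed ✓, 1946: Thu, 1947: Fri, 1948: Sun, 1949: Mon, 1950: Tue, 1951: Wed ✓
Wednesdays: 1923, 1928, 1934, 1945, 1951.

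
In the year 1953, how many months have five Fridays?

A month has five Fridays exactly when Friday falls within its first (length − 28) days.
Jan: 31 days, starts Thu → 5 of Thu, Fri, Sat ✓
Feb: 28 days, starts Sun → 5 of (none)
Mar: 31 days, starts Sun → 5 of Sun, Mon, Tue
Apr: 30 days, starts Wed → 5 of Wed, Thu
May: 31 days, starts Fri → 5 of Fri, Sat, Sun ✓
Jun: 30 days, starts Mon → 5 of Mon, Tue
Jul: 31 days, starts Wed → 5 of Wed, Thu, Fri ✓
Aug: 31 days, starts Sat → 5 of Sat, Sun, Mon
Sep: 30 days, starts Tue → 5 of Tue, Wed
Oct: 31 days, starts Thu → 5 of Thu, Fri, Sat ✓
Nov: 30 days, starts Sun → 5 of Sun, Mon
Dec: 31 days, starts Tue → 5 of Tue, Wed, Thu
Months with five Fridays: Jan, May, Jul, Oct.

4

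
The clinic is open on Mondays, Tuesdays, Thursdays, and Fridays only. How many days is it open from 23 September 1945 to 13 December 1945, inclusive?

23 September 1945 is a Sunday.
From 23 September 1945 to 13 December 1945 is 82 days inclusive.
82 = 7 × 11 + 5, so there are 11 full weeks plus 5 extra days.
Each full week contributes 4 days from the set (Mon, Tue, Thu, Fri): 11 × 4 = 44.
The 5 extra days are Sunday, Monday, Tuesday, Wednesday, Thursday — 3 of them qualify.
Total: 44 + 3 = 47.

47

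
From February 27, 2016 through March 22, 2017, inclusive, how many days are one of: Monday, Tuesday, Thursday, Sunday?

February 27, 2016 is a Saturday.
From February 27, 2016 to March 22, 2017 is 390 days inclusive.
390 = 7 × 55 + 5, so there are 55 full weeks plus 5 extra days.
Each full week contributes 4 days from the set (Mon, Tue, Thu, Sun): 55 × 4 = 220.
The 5 extra days are Sat, Sun, Mon, Tue, Wed — 3 of them qualify.
Total: 220 + 3 = 223.

223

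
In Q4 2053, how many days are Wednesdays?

October 1, 2053 is a Wednesday.
From October 1, 2053 to December 31, 2053 is 92 days inclusive.
92 = 7 × 13 + 1, so there are 13 full weeks plus 1 extra day.
Each full week contributes one Wednesday: 13 so far.
The 1 extra day is Wednesday — 1 of them qualifies.
Total: 13 + 1 = 14.

14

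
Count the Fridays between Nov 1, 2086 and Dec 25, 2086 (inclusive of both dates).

Nov 1, 2086 is a Friday.
The range spans 55 days (inclusive of both endpoints).
55 = 7 × 7 + 6, so there are 7 full weeks plus 6 extra days.
Each full week contributes one Friday: 7 so far.
The 6 extra days are Fri, Sat, Sun, Mon, Tue, Wed — 1 of them qualifies.
Total: 7 + 1 = 8.

8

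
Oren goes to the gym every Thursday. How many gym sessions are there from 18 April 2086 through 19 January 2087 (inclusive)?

18 April 2086 is a Thursday.
From 18 April 2086 to 19 January 2087 is 277 days inclusive.
277 = 7 × 39 + 4, so there are 39 full weeks plus 4 extra days.
Each full week contributes one Thursday: 39 so far.
The 4 extra days are Thursday, Friday, Saturday, Sunday — 1 of them qualifies.
Total: 39 + 1 = 40.

40 Thursdays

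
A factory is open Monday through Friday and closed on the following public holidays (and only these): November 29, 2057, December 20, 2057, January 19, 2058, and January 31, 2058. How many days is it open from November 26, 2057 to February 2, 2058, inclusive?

47

November 26, 2057 is a Monday.
That's 69 days from start to end, counting both.
69 = 7 × 9 + 6, so there are 9 full weeks plus 6 extra days.
Each full week contributes 5 weekdays (Mon–Fri): 9 × 5 = 45.
The 6 extra days are Mon, Tue, Wed, Thu, Fri, Sat — 5 of them qualify.
Total: 45 + 5 = 50.
Holidays: November 29, 2057 (Thu); December 20, 2057 (Thu); January 19, 2058 (Sat); January 31, 2058 (Thu).
3 of the 4 holidays fall on weekdays; the rest are weekends and were already excluded.
Business days: 50 − 3 = 47.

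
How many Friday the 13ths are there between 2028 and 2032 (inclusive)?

8

Friday-the-13ths by year:
2028: Oct
2029: Apr, Jul
2030: Sep, Dec
2031: Jun
2032: Feb, Aug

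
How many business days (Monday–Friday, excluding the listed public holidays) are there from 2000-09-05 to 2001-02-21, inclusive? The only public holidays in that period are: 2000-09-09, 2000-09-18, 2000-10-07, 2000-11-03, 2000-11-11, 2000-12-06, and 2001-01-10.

118

2000-09-05 is a Tuesday.
From 2000-09-05 to 2001-02-21 is 170 days inclusive.
170 = 7 × 24 + 2, so there are 24 full weeks plus 2 extra days.
Each full week contributes 5 weekdays (Mon–Fri): 24 × 5 = 120.
The 2 extra days are Tue, Wed — 2 of them qualify.
Total: 120 + 2 = 122.
Holidays: 2000-09-09 (Sat); 2000-09-18 (Mon); 2000-10-07 (Sat); 2000-11-03 (Fri); 2000-11-11 (Sat); 2000-12-06 (Wed); 2001-01-10 (Wed).
4 of the 7 holidays fall on weekdays; the rest are weekends and were already excluded.
Business days: 122 − 4 = 118.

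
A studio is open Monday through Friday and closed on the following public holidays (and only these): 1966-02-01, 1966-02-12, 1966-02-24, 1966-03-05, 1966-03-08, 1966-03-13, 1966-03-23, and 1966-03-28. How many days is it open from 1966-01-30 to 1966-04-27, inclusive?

1966-01-30 is a Sunday.
The range spans 88 days (inclusive of both endpoints).
88 = 7 × 12 + 4, so there are 12 full weeks plus 4 extra days.
Each full week contributes 5 weekdays (Mon–Fri): 12 × 5 = 60.
The 4 extra days are Sun, Mon, Tue, Wed — 3 of them qualify.
Total: 60 + 3 = 63.
Holidays: 1966-02-01 (Tue); 1966-02-12 (Sat); 1966-02-24 (Thu); 1966-03-05 (Sat); 1966-03-08 (Tue); 1966-03-13 (Sun); 1966-03-23 (Wed); 1966-03-28 (Mon).
5 of the 8 holidays fall on weekdays; the rest are weekends and were already excluded.
Business days: 63 − 5 = 58.

58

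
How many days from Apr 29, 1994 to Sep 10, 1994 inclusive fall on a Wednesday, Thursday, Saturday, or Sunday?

77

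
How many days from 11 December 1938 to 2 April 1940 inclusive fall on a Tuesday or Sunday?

11 December 1938 is a Sunday.
That's 479 days from start to end, counting both.
479 = 7 × 68 + 3, so there are 68 full weeks plus 3 extra days.
Each full week contributes 2 days from the set (Tue, Sun): 68 × 2 = 136.
The 3 extra days are Sun, Mon, Tue — 2 of them qualify.
Total: 136 + 2 = 138.

138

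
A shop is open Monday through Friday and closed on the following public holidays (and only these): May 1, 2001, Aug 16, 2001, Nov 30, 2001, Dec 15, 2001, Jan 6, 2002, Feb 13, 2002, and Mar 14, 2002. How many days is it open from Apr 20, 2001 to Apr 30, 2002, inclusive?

263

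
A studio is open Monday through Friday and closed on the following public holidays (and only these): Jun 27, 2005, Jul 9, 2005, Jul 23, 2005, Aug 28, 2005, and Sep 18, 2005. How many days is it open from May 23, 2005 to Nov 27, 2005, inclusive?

134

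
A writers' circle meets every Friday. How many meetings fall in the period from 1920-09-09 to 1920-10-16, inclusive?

6

1920-09-09 is a Thursday.
From 1920-09-09 to 1920-10-16 is 38 days inclusive.
38 = 7 × 5 + 3, so there are 5 full weeks plus 3 extra days.
Each full week contributes one Friday: 5 so far.
The 3 extra days are Thu, Fri, Sat — 1 of them qualifies.
Total: 5 + 1 = 6.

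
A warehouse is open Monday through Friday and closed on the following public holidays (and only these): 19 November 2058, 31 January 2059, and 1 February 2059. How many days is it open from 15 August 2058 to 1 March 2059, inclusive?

140

15 August 2058 is a Thursday.
From 15 August 2058 to 1 March 2059 is 199 days inclusive.
199 = 7 × 28 + 3, so there are 28 full weeks plus 3 extra days.
Each full week contributes 5 weekdays (Mon–Fri): 28 × 5 = 140.
The 3 extra days are Thu, Fri, Sat — 2 of them qualify.
Total: 140 + 2 = 142.
Holidays: 19 November 2058 (Tue); 31 January 2059 (Fri); 1 February 2059 (Sat).
2 of the 3 holidays fall on weekdays; the rest are weekends and were already excluded.
Business days: 142 − 2 = 140.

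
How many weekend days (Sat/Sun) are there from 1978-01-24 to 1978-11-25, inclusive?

1978-01-24 is a Tuesday.
That's 306 days from start to end, counting both.
306 = 7 × 43 + 5, so there are 43 full weeks plus 5 extra days.
Each full week contributes 2 weekend days (Sat, Sun): 43 × 2 = 86.
The 5 extra days are Tue, Wed, Thu, Fri, Sat — 1 of them qualifies.
Total: 86 + 1 = 87.

87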